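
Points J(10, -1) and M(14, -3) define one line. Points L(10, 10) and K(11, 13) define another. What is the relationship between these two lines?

Slope of line 1: m1 = (-3 - -1)/(14 - 10) = -2/4 = -1/2
Slope of line 2: m2 = (13 - 10)/(11 - 10) = 3/1 = 3
m1 != m2 (-1/2 != 3), so not parallel.
m1 * m2 = (-1/2) * (3) = -3/2 != -1, so not perpendicular.
The lines are neither parallel nor perpendicular.

Neither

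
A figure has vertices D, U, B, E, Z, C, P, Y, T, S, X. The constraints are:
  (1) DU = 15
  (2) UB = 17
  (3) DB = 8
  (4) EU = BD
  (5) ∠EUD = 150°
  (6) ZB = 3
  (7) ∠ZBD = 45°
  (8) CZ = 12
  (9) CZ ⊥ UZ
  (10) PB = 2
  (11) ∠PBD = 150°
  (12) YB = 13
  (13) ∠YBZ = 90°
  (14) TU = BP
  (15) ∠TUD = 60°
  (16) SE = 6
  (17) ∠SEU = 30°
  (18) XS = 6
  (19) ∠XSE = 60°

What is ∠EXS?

Step 1: By the law of cosines on triangle XSE: XE² = 6² + 6² − 2·6·6·cos(60°) = 36, so XE = 6.
Step 2: By the inverse law of cosines on triangle EXS: cos(∠EXS) = (6² + 6² − 6²) / (2·6·6) = 36/72 = 0.5, so ∠EXS = 60°.

Therefore, the measure of angle ∠EXS = 60°.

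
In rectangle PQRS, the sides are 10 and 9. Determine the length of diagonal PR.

d = sqrt(10^2 + 9^2) = sqrt(181)

sqrt(181)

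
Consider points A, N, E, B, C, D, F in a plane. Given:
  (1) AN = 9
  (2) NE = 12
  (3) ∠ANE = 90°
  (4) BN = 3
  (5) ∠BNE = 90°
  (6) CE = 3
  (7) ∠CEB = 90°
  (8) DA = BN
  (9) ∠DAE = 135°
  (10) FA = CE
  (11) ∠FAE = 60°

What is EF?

From the given relations: FA = CE = 3.
Step 1: By the law of cosines on triangle ENA: EA² = 12² + 9² − 2·12·9·cos(90°) = 225, so EA = 15.
Step 2: By the law of cosines on triangle EAF: EF² = 15² + 3² − 2·15·3·cos(60°) = 189, so EF = 3·√21.

Therefore, the length of EF = 3·√21.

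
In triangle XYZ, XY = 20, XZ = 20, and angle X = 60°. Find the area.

When two sides and the included angle are known, the area formula is (1/2)ab sin(C).
The height from one side to the opposite vertex is 20 sin(60°) = 10*sqrt(3).
Area = (1/2) * 20 * 10*sqrt(3) = 100*sqrt(3).

100*sqrt(3)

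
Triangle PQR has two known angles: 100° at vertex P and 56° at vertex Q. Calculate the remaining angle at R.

The interior angles sum to 180°: angle R = 180 - 100 - 56 = 24°.
The triangle is obtuse (angles 100°, 56°, 24°).

24 degrees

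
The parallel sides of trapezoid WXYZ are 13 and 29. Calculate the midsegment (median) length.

The midsegment (median) of a trapezoid connects the midpoints of the non-parallel sides.
Its length is the average of the two bases: (13 + 29) / 2 = 21.

21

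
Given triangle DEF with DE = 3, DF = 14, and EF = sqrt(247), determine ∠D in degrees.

By the inverse law of cosines: cos(D) = (DE² + DF² - EF²) / (2 × DE × DF)
cos(D) = (3² + 14² - (sqrt(247))²) / (2 × 3 × 14)
cos(D) = (9 + 196 - (247)) / 84
cos(D) = -1/2
D = arccos(-1/2) = 120°

120°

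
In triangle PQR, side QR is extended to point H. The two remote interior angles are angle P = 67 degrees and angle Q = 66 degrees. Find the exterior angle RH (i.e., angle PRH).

The interior angle at R is 180 - 67 - 66 = 47 degrees.
The exterior angle and interior angle at R are supplementary:
Exterior angle = 180 - 47 = 133 degrees.

133 degrees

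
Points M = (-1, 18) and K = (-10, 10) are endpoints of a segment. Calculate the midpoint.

The midpoint is the average of the coordinates:
x: (-1 + -10)/2 = -11/2
y: (18 + 10)/2 = 14
Midpoint = (-11/2, 14)

(-11/2, 14)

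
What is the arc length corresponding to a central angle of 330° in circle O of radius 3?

The full circumference is 2πr = 2π(3) = 6*pi.
The arc spans 330° out of 360°, which is a fraction of 11/12.
Arc length = 6*pi × 11/12 = 11*pi/2.

11*pi/2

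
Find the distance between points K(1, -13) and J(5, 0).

d = sqrt((4)^2 + (13)^2) = sqrt(185)

sqrt(185)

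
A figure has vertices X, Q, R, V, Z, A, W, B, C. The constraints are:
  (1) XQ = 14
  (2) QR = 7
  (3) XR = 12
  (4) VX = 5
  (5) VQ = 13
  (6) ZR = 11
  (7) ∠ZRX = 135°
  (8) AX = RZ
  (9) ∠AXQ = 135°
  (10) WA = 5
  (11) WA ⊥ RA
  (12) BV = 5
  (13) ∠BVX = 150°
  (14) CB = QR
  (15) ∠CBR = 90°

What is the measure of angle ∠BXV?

Step 1: By the law of cosines on triangle XVB: XB² = 5² + 5² − 2·5·5·cos(150°) = 93.3, so XB ≈ 9.66.
Step 2: By the inverse law of cosines on triangle BXV: cos(∠BXV) = (9.66² + 5² − 5²) / (2·9.66·5) = 93.3/96.59 = 0.9659, so ∠BXV = 15°.

Therefore, the measure of angle ∠BXV = 15°.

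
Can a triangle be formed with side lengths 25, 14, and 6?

Check the triangle inequality: 14 + 6 = 20 ≤ 25.
Since the sum of two sides does not exceed the third, no triangle can be formed.

No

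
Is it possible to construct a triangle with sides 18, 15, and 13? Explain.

For three segments to close into a triangle, no single side can be as long as the other two combined.
The longest side is 18, and 13 + 15 = 28 > 18.
A triangle can be formed.

Yes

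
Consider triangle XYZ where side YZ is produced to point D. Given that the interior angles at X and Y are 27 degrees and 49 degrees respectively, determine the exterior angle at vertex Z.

By the exterior angle theorem, an exterior angle of a triangle equals the sum of the two remote interior angles.
Exterior angle = angle X + angle Y
Exterior angle = 27 + 49 = 76 degrees

76 degrees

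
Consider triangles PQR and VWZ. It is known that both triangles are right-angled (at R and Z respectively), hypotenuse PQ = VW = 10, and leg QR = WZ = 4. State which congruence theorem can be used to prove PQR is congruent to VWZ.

Consider the given information: both triangles are right-angled (at R and Z respectively), hypotenuse PQ = VW = 10, and leg QR = WZ = 4
This is not SSS or ASA: SSS requires all three pairs of sides, but we don't have that. ASA requires two angles and the side between them.
The correct criterion is HL. The hypotenuse and one leg of two right triangles are equal (Hypotenuse-Leg).

HL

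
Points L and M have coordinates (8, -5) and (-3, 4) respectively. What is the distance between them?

d = sqrt((-3 - 8)^2 + (4 - -5)^2)
d = sqrt(-11^2 + 9^2)
d = sqrt(121 + 81)
d = sqrt(202)

sqrt(202)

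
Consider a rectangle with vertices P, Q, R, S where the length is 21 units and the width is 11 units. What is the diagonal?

d = sqrt(21^2 + 11^2) = sqrt(562)

sqrt(562)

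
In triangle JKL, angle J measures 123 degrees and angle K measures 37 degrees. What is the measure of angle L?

By the triangle angle sum property, the three interior angles of any triangle add up to 180°.
We know angle J = 123° and angle K = 37°, so their sum is 160°.
Therefore angle L = 180° - 160° = 20°.

20 degrees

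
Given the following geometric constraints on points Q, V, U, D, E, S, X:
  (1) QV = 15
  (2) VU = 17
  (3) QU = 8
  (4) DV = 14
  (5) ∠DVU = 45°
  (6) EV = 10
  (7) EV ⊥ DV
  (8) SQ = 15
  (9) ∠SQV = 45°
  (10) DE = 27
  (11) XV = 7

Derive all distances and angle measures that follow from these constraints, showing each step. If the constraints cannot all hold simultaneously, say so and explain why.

These constraints are not satisfiable: by the triangle inequality in triangle VDE, (4) DV = 14 and (6) EV = 10 force DE ≤ 14 + 10 = 24, but (10) says DE = 27. No planar figure meets all of them, so nothing further can be derived.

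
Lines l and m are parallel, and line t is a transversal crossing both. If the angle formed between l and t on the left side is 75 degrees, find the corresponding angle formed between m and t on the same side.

Corresponding angles are equal: 75 degrees.

75 degrees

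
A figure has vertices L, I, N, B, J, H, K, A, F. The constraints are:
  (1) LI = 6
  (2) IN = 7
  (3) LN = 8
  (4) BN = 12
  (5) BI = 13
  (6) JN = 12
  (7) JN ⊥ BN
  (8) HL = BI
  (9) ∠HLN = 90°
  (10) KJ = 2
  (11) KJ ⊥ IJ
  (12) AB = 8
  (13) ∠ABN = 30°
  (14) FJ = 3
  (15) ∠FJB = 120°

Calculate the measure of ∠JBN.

Step 1: By the law of cosines on triangle BNJ: BJ² = 12² + 12² − 2·12·12·cos(90°) = 288, so BJ = 12·√2.
Step 2: By the inverse law of cosines on triangle JBN: cos(∠JBN) = ((12·√2)² + 12² − 12²) / (2·12·√2·12) = 288/407.29 = 0.7071, so ∠JBN = 45°.

Therefore, the measure of angle ∠JBN = 45°.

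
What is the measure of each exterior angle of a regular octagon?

Each exterior angle of a regular n-gon is 360 / n.
For n = 8: 360 / 8 = 45 degrees.

45 degrees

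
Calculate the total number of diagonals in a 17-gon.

The number of diagonals in an n-gon is n(n - 3)/2.
For n = 17: 17(17 - 3)/2 = 17 × 14 / 2 = 119.

119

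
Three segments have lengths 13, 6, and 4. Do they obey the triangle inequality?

Check the triangle inequality: 6 + 4 = 10 ≤ 13.
Since the sum of two sides does not exceed the third, no triangle can be formed.

No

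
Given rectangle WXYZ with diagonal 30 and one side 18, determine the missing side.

The diagonal of a rectangle forms a right triangle with the two sides.
Rearranging the Pythagorean theorem: missing side = sqrt(d^2 - known^2).
= sqrt(900 - 324) = sqrt(576) = 24.

24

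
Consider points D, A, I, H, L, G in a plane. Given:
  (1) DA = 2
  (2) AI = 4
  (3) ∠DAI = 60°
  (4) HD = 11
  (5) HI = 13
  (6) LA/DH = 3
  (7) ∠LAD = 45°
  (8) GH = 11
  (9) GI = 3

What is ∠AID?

Step 1: By the law of cosines on triangle IAD: ID² = 4² + 2² − 2·4·2·cos(60°) = 12, so ID = 2·√3.
Step 2: By the inverse law of cosines on triangle AID: cos(∠AID) = (4² + (2·√3)² − 2²) / (2·4·2·√3) = 24/27.71 = 0.866, so ∠AID = 30°.

Therefore, the measure of angle ∠AID = 30°.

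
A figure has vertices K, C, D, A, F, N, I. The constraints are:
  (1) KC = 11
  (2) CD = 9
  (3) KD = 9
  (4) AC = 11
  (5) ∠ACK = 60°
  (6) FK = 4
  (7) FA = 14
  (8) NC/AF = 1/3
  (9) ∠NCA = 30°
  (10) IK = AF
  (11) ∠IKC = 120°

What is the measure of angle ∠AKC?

Step 1: By the law of cosines on triangle KCA: KA² = 11² + 11² − 2·11·11·cos(60°) = 121, so KA = 11.
Step 2: By the inverse law of cosines on triangle AKC: cos(∠AKC) = (11² + 11² − 11²) / (2·11·11) = 121/242 = 0.5, so ∠AKC = 60°.

Therefore, the measure of angle ∠AKC = 60°.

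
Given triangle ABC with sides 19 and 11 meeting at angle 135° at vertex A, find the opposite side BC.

When two sides and the included angle are known, the law of cosines gives the third side.
c^2 = a^2 + b^2 - 2ab cos(C) generalizes the Pythagorean theorem to non-right triangles.
Here: BC^2 = 361 + 121 - 418*(-sqrt(2)/2) = 209*sqrt(2) + 482
BC = sqrt(209*sqrt(2) + 482)

sqrt(209*sqrt(2) + 482)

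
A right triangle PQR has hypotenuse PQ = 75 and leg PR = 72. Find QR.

QR = sqrt(75^2 - 72^2) = sqrt(441) = 21

21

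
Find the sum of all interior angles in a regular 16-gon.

The sum of interior angles of an n-sided polygon is (n - 2) * 180.
For n = 16: (16 - 2) * 180 = 14 * 180 = 2520 degrees.

2520 degrees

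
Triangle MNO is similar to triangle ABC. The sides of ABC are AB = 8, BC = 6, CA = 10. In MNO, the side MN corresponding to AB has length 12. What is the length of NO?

k = 12/8 = 3/2. NO = 3/2 * 6 = 9.

9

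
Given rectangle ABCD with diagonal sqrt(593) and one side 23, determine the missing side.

The diagonal of a rectangle forms a right triangle with the two sides.
Rearranging the Pythagorean theorem: missing side = sqrt(d^2 - known^2).
= sqrt(593 - 529) = sqrt(64) = 8.

8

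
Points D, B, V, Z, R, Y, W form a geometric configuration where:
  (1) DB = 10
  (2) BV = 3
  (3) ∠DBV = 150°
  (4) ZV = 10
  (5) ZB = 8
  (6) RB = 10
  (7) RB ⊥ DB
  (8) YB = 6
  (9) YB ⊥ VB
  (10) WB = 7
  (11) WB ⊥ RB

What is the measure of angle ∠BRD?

Step 1: By the law of cosines on triangle RBD: RD² = 10² + 10² − 2·10·10·cos(90°) = 200, so RD = 10·√2.
Step 2: By the inverse law of cosines on triangle BRD: cos(∠BRD) = (10² + (10·√2)² − 10²) / (2·10·10·√2) = 200/282.84 = 0.7071, so ∠BRD = 45°.

Therefore, the measure of angle ∠BRD = 45°.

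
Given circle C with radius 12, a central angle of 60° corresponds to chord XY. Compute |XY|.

Drop a perpendicular from the center to the chord, bisecting both the chord and the central angle.
Each half-chord = r sin(θ/2) = 12 sin(30°).
The full chord = 2 × 12 × sin(30°) = 12.

12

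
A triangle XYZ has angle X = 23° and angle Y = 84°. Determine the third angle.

angle Z = 180 - 23 - 84 = 73 degrees.

73 degrees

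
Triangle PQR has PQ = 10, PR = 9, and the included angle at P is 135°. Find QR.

Law of cosines: QR^2 = 10^2 + 9^2 - 2(10)(9)cos(135°) = 90*sqrt(2) + 181, so QR = sqrt(90*sqrt(2) + 181).

sqrt(90*sqrt(2) + 181)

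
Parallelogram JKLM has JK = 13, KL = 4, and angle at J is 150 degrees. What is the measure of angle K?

Opposite sides of a parallelogram are parallel, so consecutive angles form co-interior angles on a transversal.
Co-interior angles sum to 180°, giving angle K = 180 - 150 = 30 degrees.

30 degrees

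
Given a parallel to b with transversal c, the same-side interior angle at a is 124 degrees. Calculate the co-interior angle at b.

Co-interior angles (same-side interior) formed by parallel lines and a transversal are supplementary (sum to 180 degrees).
The given angle is 124 degrees.
The co-interior angle = 180 - 124 = 56 degrees.

56 degrees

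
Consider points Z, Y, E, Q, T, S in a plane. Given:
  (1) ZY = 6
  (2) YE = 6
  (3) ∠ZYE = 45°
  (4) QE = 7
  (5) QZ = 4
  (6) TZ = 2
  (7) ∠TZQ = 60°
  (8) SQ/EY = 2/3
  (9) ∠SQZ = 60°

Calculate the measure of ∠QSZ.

From the given relations: SQ = 2/3·EY = 2/3·6 = 4.
Step 1: By the law of cosines on triangle SQZ: SZ² = 4² + 4² − 2·4·4·cos(60°) = 16, so SZ = 4.
Step 2: By the inverse law of cosines on triangle QSZ: cos(∠QSZ) = (4² + 4² − 4²) / (2·4·4) = 16/32 = 0.5, so ∠QSZ = 60°.

Therefore, the measure of angle ∠QSZ = 60°.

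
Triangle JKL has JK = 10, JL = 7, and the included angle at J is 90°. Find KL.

Since angle J = 90°, this is a right triangle and the law of cosines reduces to the Pythagorean theorem.
KL^2 = 10^2 + 7^2 = 149
KL = sqrt(149)

sqrt(149)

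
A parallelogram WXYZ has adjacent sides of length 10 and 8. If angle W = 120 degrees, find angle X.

Opposite sides of a parallelogram are parallel, so consecutive angles form co-interior angles on a transversal.
Co-interior angles sum to 180°, giving angle X = 180 - 120 = 60 degrees.

60 degrees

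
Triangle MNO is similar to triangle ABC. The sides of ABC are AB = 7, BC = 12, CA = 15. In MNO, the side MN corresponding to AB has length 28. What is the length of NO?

Since the triangles are similar, the ratio of corresponding sides is constant.
Scale factor k = MN / AB = 28 / 7 = 4
NO = k * BC = 4 * 12 = 48

48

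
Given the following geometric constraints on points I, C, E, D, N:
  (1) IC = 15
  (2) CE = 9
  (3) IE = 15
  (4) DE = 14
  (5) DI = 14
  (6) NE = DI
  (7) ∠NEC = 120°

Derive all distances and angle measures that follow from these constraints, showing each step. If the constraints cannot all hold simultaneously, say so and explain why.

The constraints are consistent.

From the given relations:
  NE = DI = 14

Step 1: From CE = 9, EN = 14, and ∠CEN = 120°, by the law of cosines:
  CN² = CE² + EN² - 2·CE·EN·cos(120°) = 81 + 196 + 126 = 403
  CN ≈ 20.07

Step 2: From IC = 15, IE = 15, CE = 9, by the inverse law of cosines:
  cos(∠CIE) = (IC² + IE² - CE²) / (2·IC·IE)
  ∠CIE = 34.92°

Step 3: From ID = 14, IE = 15, DE = 14, by the inverse law of cosines:
  cos(∠DIE) = (ID² + IE² - DE²) / (2·ID·IE)
  ∠DIE = 57.61°

Step 4: From CE = 9, CI = 15, EI = 15, by the inverse law of cosines:
  cos(∠ECI) = (CE² + CI² - EI²) / (2·CE·CI)
  ∠ECI = 72.54°

Step 5: From EC = 9, EI = 15, CI = 15, by the inverse law of cosines:
  cos(∠CEI) = (EC² + EI² - CI²) / (2·EC·EI)
  ∠CEI = 72.54°

Step 6: From ED = 14, EI = 15, DI = 14, by the inverse law of cosines:
  cos(∠DEI) = (ED² + EI² - DI²) / (2·ED·EI)
  ∠DEI = 57.61°

Step 7: From DE = 14, DI = 14, EI = 15, by the inverse law of cosines:
  cos(∠EDI) = (DE² + DI² - EI²) / (2·DE·DI)
  ∠EDI = 64.78°

Step 8: From CE = 9, CN = 20.07, EN = 14, by the inverse law of cosines:
  cos(∠ECN) = (CE² + CN² - EN²) / (2·CE·CN)
  ∠ECN = 37.15°

Step 9: From NC = 20.07, NE = 14, CE = 9, by the inverse law of cosines:
  cos(∠CNE) = (NC² + NE² - CE²) / (2·NC·NE)
  ∠CNE = 22.85°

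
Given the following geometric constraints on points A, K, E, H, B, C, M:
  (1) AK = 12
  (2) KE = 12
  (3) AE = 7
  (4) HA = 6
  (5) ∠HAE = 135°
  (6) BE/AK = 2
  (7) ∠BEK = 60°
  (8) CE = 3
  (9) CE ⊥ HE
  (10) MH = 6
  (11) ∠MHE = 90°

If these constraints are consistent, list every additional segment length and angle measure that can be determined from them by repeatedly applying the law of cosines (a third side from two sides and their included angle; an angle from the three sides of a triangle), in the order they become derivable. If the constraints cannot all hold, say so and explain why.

The constraints are consistent. Derivable facts, in order:
After 1 step:
- EH ≈ 12.02
- KB = 12·√3
- ∠AEK = 73.04°
- ∠AKE = 33.92°
- ∠EAK = 73.04°
After 2 steps:
- EM ≈ 13.43
- HC ≈ 12.39
- ∠AEH = 20.68°
- ∠AHE = 24.32°
- ∠BKE = 90°
- ∠EBK = 30°
After 3 steps:
- ∠CHE = 14.02°
- ∠ECH = 75.98°
- ∠EMH = 63.47°
- ∠HEM = 26.53°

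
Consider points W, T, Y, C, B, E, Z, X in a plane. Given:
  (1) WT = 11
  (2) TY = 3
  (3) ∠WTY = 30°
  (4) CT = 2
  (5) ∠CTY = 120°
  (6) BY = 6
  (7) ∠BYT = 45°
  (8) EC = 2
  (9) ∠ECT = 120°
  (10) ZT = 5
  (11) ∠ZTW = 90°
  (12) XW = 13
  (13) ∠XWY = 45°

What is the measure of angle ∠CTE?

Step 1: By the law of cosines on triangle TCE: TE² = 2² + 2² − 2·2·2·cos(120°) = 12, so TE = 2·√3.
Step 2: By the inverse law of cosines on triangle CTE: cos(∠CTE) = (2² + (2·√3)² − 2²) / (2·2·2·√3) = 12/13.86 = 0.866, so ∠CTE = 30°.

Therefore, the measure of angle ∠CTE = 30°.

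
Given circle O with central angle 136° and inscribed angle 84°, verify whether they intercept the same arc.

By the inscribed angle theorem, the inscribed angle for a central angle of 136° should be 136° / 2 = 68°.
The given inscribed angle is 84°, which does not equal 68°.
Therefore, no, they do not correspond to the same arc.

No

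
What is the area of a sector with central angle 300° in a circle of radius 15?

The full circle has area πr² = π(15)² = 225*pi.
The sector covers 300° out of 360°, a fraction of 5/6.
Sector area = 225*pi × 5/6 = 375*pi/2.

375*pi/2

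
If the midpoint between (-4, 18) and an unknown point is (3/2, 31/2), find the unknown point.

Using the midpoint formula: M = ((x1 + x2)/2, (y1 + y2)/2)
We know M = (3/2, 31/2) and L = (-4, 18)
For x: 3/2 = (-4 + x2)/2, so x2 = 2*3/2 - -4 = 7
For y: 31/2 = (18 + y2)/2, so y2 = 2*31/2 - 18 = 13
K = (7, 13)

(7, 13)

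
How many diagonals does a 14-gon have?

Each of the 14 vertices connects to 11 non-adjacent vertices via diagonals.
Total connections = 14 × 11 = 154, but each diagonal is counted twice.
Number of diagonals = 154 / 2 = 77.

77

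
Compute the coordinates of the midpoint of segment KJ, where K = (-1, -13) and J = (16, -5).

The midpoint is the average of the coordinates:
x: (-1 + 16)/2 = 15/2
y: (-13 + -5)/2 = -9
Midpoint = (15/2, -9)

(15/2, -9)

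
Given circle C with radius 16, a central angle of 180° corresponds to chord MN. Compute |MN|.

Chord = 2(16) sin(90°) = 32

32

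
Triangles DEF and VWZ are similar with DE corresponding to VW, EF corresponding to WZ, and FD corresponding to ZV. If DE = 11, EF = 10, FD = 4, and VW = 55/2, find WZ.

k = 55/2/11 = 5/2. WZ = 5/2 * 10 = 25.

25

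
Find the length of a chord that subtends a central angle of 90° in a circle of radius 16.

Drop a perpendicular from the center to the chord, bisecting both the chord and the central angle.
Each half-chord = r sin(θ/2) = 16 sin(45°).
The full chord = 2 × 16 × sin(45°) = 16*sqrt(2).

16*sqrt(2)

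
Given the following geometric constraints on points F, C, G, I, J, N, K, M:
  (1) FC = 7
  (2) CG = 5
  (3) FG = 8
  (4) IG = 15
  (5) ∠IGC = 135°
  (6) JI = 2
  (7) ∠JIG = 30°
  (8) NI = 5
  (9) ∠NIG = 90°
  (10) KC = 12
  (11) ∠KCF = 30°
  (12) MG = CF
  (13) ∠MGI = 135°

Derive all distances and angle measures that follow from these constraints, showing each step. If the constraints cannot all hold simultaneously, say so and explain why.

The constraints are consistent.

From the given relations:
  MG = CF = 7

Step 1: From FC = 7, CK = 12, and ∠FCK = 30°, by the law of cosines:
  FK² = FC² + CK² - 2·FC·CK·cos(30°) = 49 + 144 - 145.5 = 47.51
  FK ≈ 6.89

Step 2: From CG = 5, GI = 15, and ∠CGI = 135°, by the law of cosines:
  CI² = CG² + GI² - 2·CG·GI·cos(135°) = 25 + 225 + 106.1 = 356.1
  CI ≈ 18.87

Step 3: From GI = 15, IJ = 2, and ∠GIJ = 30°, by the law of cosines:
  GJ² = GI² + IJ² - 2·GI·IJ·cos(30°) = 225 + 4 - 51.96 = 177
  GJ ≈ 13.31

Step 4: From GI = 15, IN = 5, and ∠GIN = 90°, by the law of cosines:
  GN² = GI² + IN² - 2·GI·IN·cos(90°) = 225 + 25 - 0 = 250
  GN = 5·√10

Step 5: From IG = 15, GM = 7, and ∠IGM = 135°, by the law of cosines:
  IM² = IG² + GM² - 2·IG·GM·cos(135°) = 225 + 49 + 148.5 = 422.5
  IM ≈ 20.55

Step 6: From FC = 7, FG = 8, CG = 5, by the inverse law of cosines:
  cos(∠CFG) = (FC² + FG² - CG²) / (2·FC·FG)
  ∠CFG = 38.21°

Step 7: From CF = 7, CG = 5, FG = 8, by the inverse law of cosines:
  cos(∠FCG) = (CF² + CG² - FG²) / (2·CF·CG)
  ∠FCG = 81.79°

Step 8: From GC = 5, GF = 8, CF = 7, by the inverse law of cosines:
  cos(∠CGF) = (GC² + GF² - CF²) / (2·GC·GF)
  ∠CGF = 60°

Step 9: From FC = 7, FK = 6.89, CK = 12, by the inverse law of cosines:
  cos(∠CFK) = (FC² + FK² - CK²) / (2·FC·FK)
  ∠CFK = 119.48°

Step 10: From CG = 5, CI = 18.87, GI = 15, by the inverse law of cosines:
  cos(∠GCI) = (CG² + CI² - GI²) / (2·CG·CI)
  ∠GCI = 34.2°

Step 11: From GI = 15, GJ = 13.31, IJ = 2, by the inverse law of cosines:
  cos(∠IGJ) = (GI² + GJ² - IJ²) / (2·GI·GJ)
  ∠IGJ = 4.31°

Step 12: From GI = 15, GN = 5·√10, IN = 5, by the inverse law of cosines:
  cos(∠IGN) = (GI² + GN² - IN²) / (2·GI·GN)
  ∠IGN = 18.43°

Step 13: From IC = 18.87, IG = 15, CG = 5, by the inverse law of cosines:
  cos(∠CIG) = (IC² + IG² - CG²) / (2·IC·IG)
  ∠CIG = 10.8°

Step 14: From IG = 15, IM = 20.55, GM = 7, by the inverse law of cosines:
  cos(∠GIM) = (IG² + IM² - GM²) / (2·IG·IM)
  ∠GIM = 13.93°

Step 15: From JG = 13.31, JI = 2, GI = 15, by the inverse law of cosines:
  cos(∠GJI) = (JG² + JI² - GI²) / (2·JG·JI)
  ∠GJI = 145.69°

Step 16: From NG = 5·√10, NI = 5, GI = 15, by the inverse law of cosines:
  cos(∠GNI) = (NG² + NI² - GI²) / (2·NG·NI)
  ∠GNI = 71.57°

Step 17: From KC = 12, KF = 6.89, CF = 7, by the inverse law of cosines:
  cos(∠CKF) = (KC² + KF² - CF²) / (2·KC·KF)
  ∠CKF = 30.52°

Step 18: From MG = 7, MI = 20.55, GI = 15, by the inverse law of cosines:
  cos(∠GMI) = (MG² + MI² - GI²) / (2·MG·MI)
  ∠GMI = 31.07°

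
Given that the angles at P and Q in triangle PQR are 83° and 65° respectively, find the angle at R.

The interior angles sum to 180°: angle R = 180 - 83 - 65 = 32°.
The triangle is acute (angles 83°, 65°, 32°).

32 degrees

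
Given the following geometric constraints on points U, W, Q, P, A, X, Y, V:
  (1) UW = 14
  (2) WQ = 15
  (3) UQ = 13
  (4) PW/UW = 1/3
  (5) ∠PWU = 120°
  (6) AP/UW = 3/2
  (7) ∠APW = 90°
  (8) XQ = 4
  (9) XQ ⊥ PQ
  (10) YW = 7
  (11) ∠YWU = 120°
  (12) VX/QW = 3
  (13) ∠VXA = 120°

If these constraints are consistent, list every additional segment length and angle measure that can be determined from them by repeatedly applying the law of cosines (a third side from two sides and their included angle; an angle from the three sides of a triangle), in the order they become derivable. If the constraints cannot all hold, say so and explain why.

The constraints are consistent. Derivable facts, in order:
After 1 step:
- UP ≈ 16.83
- UY = 7·√7
- WA ≈ 21.51
- ∠QUW = 67.38°
- ∠QWU = 53.13°
- ∠UQW = 59.49°
After 2 steps:
- ∠AWP = 77.47°
- ∠PAW = 12.53°
- ∠PUW = 13.9°
- ∠UPW = 46.1°
- ∠UYW = 40.89°
- ∠WUY = 19.11°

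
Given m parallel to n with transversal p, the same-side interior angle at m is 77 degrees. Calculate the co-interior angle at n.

Co-interior angles (same-side interior) formed by parallel lines and a transversal are supplementary (sum to 180 degrees).
The given angle is 77 degrees.
The co-interior angle = 180 - 77 = 103 degrees.

103 degrees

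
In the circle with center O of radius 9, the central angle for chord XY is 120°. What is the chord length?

Drop a perpendicular from the center to the chord, bisecting both the chord and the central angle.
Each half-chord = r sin(θ/2) = 9 sin(60°).
The full chord = 2 × 9 × sin(60°) = 9*sqrt(3).

9*sqrt(3)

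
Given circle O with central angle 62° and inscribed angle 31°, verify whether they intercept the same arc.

By the inscribed angle theorem, if both angles subtend the same arc, the inscribed angle must be half the central angle.
Half of 62° = 31°, which equals the given inscribed angle of 31°.
Therefore, yes, they correspond to the same arc.

Yes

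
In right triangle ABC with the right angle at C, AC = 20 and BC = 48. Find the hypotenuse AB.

AB = sqrt(20^2 + 48^2) = sqrt(2704) = 52

52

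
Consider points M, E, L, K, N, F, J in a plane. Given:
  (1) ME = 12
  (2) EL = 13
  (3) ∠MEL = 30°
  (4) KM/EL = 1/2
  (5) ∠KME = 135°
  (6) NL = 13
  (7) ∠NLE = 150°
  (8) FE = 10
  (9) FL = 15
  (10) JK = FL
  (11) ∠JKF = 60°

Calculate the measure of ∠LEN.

Step 1: By the law of cosines on triangle ELN: EN² = 13² + 13² − 2·13·13·cos(150°) = 630.72, so EN ≈ 25.11.
Step 2: By the inverse law of cosines on triangle LEN: cos(∠LEN) = (13² + 25.11² − 13²) / (2·13·25.11) = 630.72/652.97 = 0.9659, so ∠LEN = 15°.

Therefore, the measure of angle ∠LEN = 15°.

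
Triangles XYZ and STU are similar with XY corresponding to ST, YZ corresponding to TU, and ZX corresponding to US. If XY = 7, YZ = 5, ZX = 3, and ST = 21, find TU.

Similar triangles have proportional sides. Setting up the proportion:
ST / XY = TU / YZ
21 / 7 = TU / 5
TU = 5 * 21 / 7 = 15.

15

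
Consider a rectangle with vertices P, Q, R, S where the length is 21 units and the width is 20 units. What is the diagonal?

A rectangle's diagonal splits it into two right triangles, with the diagonal as the hypotenuse.
By the Pythagorean theorem, d^2 = 21^2 + 20^2 = 841.
Therefore d = sqrt(841) = 29.

29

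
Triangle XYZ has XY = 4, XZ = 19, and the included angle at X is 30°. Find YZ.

By the law of cosines: YZ^2 = XY^2 + XZ^2 - 2*XY*XZ*cos(X)
YZ^2 = 4^2 + 19^2 - 2*4*19*cos(30°)
YZ^2 = 16 + 361 - 152*(sqrt(3)/2)
YZ^2 = 377 - 76*sqrt(3)
YZ = sqrt(377 - 76*sqrt(3))

sqrt(377 - 76*sqrt(3))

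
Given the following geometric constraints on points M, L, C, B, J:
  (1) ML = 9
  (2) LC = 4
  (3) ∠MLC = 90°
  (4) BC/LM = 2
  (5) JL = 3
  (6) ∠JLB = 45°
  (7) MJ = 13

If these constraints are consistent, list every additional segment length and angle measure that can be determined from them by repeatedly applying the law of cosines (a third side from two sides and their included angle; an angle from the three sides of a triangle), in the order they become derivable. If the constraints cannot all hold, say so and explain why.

These constraints are not satisfiable: by the triangle inequality in triangle LMJ, (1) ML = 9 and (5) JL = 3 force MJ ≤ 9 + 3 = 12, but (7) says MJ = 13. No planar figure meets all of them, so nothing further can be derived.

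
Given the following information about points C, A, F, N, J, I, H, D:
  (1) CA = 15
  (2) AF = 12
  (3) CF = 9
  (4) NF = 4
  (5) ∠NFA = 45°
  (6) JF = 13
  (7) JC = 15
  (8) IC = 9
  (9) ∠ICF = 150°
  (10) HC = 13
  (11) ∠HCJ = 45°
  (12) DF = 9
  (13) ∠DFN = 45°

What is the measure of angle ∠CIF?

Step 1: By the law of cosines on triangle ICF: IF² = 9² + 9² − 2·9·9·cos(150°) = 302.3, so IF ≈ 17.39.
Step 2: By the inverse law of cosines on triangle CIF: cos(∠CIF) = (9² + 17.39² − 9²) / (2·9·17.39) = 302.3/312.96 = 0.9659, so ∠CIF = 15°.

Therefore, the measure of angle ∠CIF = 15°.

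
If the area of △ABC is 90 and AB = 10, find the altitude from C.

height = 2 * 90 / 10 = 18

18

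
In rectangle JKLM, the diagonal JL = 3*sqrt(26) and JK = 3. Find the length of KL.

Using the Pythagorean theorem: d^2 = a^2 + b^2
b^2 = d^2 - a^2
b^2 = 234 - 9
b^2 = 225
b = sqrt(225) = 15

15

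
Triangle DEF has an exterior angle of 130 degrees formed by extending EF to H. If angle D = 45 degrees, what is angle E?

angle E = 130 - 45 = 85 degrees (exterior angle theorem).

85 degrees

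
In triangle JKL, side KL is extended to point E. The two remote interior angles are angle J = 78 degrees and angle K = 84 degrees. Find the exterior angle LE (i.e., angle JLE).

The interior angle at L is 180 - 78 - 84 = 18 degrees.
The exterior angle and interior angle at L are supplementary:
Exterior angle = 180 - 18 = 162 degrees.

162 degrees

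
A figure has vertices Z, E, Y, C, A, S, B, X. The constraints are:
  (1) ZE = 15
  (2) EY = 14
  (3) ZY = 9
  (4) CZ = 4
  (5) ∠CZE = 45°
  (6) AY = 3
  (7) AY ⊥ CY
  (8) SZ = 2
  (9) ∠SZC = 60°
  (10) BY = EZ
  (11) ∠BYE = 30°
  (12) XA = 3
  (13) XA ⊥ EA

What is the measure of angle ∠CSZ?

Step 1: By the law of cosines on triangle SZC: SC² = 2² + 4² − 2·2·4·cos(60°) = 12, so SC = 2·√3.
Step 2: By the inverse law of cosines on triangle CSZ: cos(∠CSZ) = ((2·√3)² + 2² − 4²) / (2·2·√3·2) = 0/13.86 = 0, so ∠CSZ = 90°.

Therefore, the measure of angle ∠CSZ = 90°.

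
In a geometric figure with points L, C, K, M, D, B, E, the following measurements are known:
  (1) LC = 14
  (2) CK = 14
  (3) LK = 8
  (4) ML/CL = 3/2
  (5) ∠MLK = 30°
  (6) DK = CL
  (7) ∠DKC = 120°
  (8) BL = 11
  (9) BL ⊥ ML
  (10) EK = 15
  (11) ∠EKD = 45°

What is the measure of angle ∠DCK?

From the given relations: DK = CL = 14.
Step 1: By the law of cosines on triangle CKD: CD² = 14² + 14² − 2·14·14·cos(120°) = 588, so CD = 14·√3.
Step 2: By the inverse law of cosines on triangle DCK: cos(∠DCK) = ((14·√3)² + 14² − 14²) / (2·14·√3·14) = 588/678.96 = 0.866, so ∠DCK = 30°.

Therefore, the measure of angle ∠DCK = 30°.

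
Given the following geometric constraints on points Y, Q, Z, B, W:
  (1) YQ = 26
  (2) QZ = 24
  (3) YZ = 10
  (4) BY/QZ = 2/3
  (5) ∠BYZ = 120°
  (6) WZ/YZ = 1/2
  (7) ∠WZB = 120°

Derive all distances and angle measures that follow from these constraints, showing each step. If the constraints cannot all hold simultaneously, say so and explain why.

The constraints are consistent.

From the given relations:
  BY = 2/3·QZ = 2/3·24 = 16
  WZ = 1/2·YZ = 1/2·10 = 5

Step 1: From ZY = 10, YB = 16, and ∠ZYB = 120°, by the law of cosines:
  ZB² = ZY² + YB² - 2·ZY·YB·cos(120°) = 100 + 256 + 160 = 516
  ZB = 2·√129

Step 2: From YQ = 26, YZ = 10, QZ = 24, by the inverse law of cosines:
  cos(∠QYZ) = (YQ² + YZ² - QZ²) / (2·YQ·YZ)
  ∠QYZ = 67.38°

Step 3: From QY = 26, QZ = 24, YZ = 10, by the inverse law of cosines:
  cos(∠YQZ) = (QY² + QZ² - YZ²) / (2·QY·QZ)
  ∠YQZ = 22.62°

Step 4: From ZQ = 24, ZY = 10, QY = 26, by the inverse law of cosines:
  cos(∠QZY) = (ZQ² + ZY² - QY²) / (2·ZQ·ZY)
  ∠QZY = 90°

Step 5: From BZ = 2·√129, ZW = 5, and ∠BZW = 120°, by the law of cosines:
  BW² = BZ² + ZW² - 2·BZ·ZW·cos(120°) = 516 + 25 + 113.6 = 654.6
  BW ≈ 25.58

Step 6: From ZB = 2·√129, ZY = 10, BY = 16, by the inverse law of cosines:
  cos(∠BZY) = (ZB² + ZY² - BY²) / (2·ZB·ZY)
  ∠BZY = 37.59°

Step 7: From BY = 16, BZ = 2·√129, YZ = 10, by the inverse law of cosines:
  cos(∠YBZ) = (BY² + BZ² - YZ²) / (2·BY·BZ)
  ∠YBZ = 22.41°

Step 8: From BW = 25.58, BZ = 2·√129, WZ = 5, by the inverse law of cosines:
  cos(∠WBZ) = (BW² + BZ² - WZ²) / (2·BW·BZ)
  ∠WBZ = 9.74°

Step 9: From WB = 25.58, WZ = 5, BZ = 2·√129, by the inverse law of cosines:
  cos(∠BWZ) = (WB² + WZ² - BZ²) / (2·WB·WZ)
  ∠BWZ = 50.26°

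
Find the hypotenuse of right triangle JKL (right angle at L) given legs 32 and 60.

In a right triangle, the square of the hypotenuse equals the sum of the squares of the two legs.
The legs are 32 and 60, so the hypotenuse = sqrt(1024 + 3600) = sqrt(4624) = 68.

68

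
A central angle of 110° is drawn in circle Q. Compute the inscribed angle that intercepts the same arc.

An inscribed angle intercepts an arc from a point on the circle, while the central angle intercepts the same arc from the center.
The inscribed angle is always half the central angle: 110° / 2 = 55°.

55°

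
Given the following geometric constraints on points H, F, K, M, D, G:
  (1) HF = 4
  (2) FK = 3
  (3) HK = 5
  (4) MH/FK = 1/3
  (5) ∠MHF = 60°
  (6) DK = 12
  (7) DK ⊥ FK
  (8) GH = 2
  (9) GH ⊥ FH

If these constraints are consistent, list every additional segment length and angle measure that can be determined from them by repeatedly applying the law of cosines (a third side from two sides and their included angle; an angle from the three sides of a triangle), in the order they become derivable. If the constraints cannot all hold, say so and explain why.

The constraints are consistent. Derivable facts, in order:
After 1 step:
- FD = 3·√17
- FG = 2·√5
- FM = √13
- ∠FHK = 36.87°
- ∠FKH = 53.13°
- ∠HFK = 90°
After 2 steps:
- ∠DFK = 75.96°
- ∠FDK = 14.04°
- ∠FGH = 63.43°
- ∠FMH = 106.1°
- ∠GFH = 26.57°
- ∠HFM = 13.9°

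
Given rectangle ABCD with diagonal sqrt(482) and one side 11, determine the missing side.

Using the Pythagorean theorem: d^2 = a^2 + b^2
b^2 = d^2 - a^2
b^2 = 482 - 121
b^2 = 361
b = sqrt(361) = 19

19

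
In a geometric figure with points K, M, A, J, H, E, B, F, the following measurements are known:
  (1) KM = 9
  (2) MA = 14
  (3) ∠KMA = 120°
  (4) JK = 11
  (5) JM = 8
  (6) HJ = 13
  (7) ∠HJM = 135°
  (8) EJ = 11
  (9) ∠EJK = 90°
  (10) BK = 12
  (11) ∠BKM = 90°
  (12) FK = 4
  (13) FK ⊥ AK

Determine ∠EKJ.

Step 1: By the law of cosines on triangle KJE: KE² = 11² + 11² − 2·11·11·cos(90°) = 242, so KE = 11·√2.
Step 2: By the inverse law of cosines on triangle EKJ: cos(∠EKJ) = ((11·√2)² + 11² − 11²) / (2·11·√2·11) = 242/342.24 = 0.7071, so ∠EKJ = 45°.

Therefore, the measure of angle ∠EKJ = 45°.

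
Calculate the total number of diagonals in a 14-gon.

Each of the 14 vertices connects to 11 non-adjacent vertices via diagonals.
Total connections = 14 × 11 = 154, but each diagonal is counted twice.
Number of diagonals = 154 / 2 = 77.

77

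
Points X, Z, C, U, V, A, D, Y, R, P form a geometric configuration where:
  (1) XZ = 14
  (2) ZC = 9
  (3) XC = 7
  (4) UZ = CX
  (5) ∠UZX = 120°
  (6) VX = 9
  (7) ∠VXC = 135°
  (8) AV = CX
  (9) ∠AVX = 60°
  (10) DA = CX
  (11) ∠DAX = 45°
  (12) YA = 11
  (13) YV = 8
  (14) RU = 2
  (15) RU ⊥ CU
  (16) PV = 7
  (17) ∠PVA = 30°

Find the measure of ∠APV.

From the given relations: AV = CX = 7.
Step 1: By the law of cosines on triangle PVA: PA² = 7² + 7² − 2·7·7·cos(30°) = 13.13, so PA ≈ 3.62.
Step 2: By the inverse law of cosines on triangle APV: cos(∠APV) = (3.62² + 7² − 7²) / (2·3.62·7) = 13.13/50.73 = 0.2588, so ∠APV = 75°.

Therefore, the measure of angle ∠APV = 75°.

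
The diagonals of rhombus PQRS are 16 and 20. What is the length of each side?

Half-diagonals are 8 and 10. side = sqrt(8^2 + 10^2) = sqrt(164) = 2*sqrt(41)

2*sqrt(41)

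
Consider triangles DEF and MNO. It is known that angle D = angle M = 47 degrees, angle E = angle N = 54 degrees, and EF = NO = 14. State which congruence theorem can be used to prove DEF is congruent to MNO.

Consider the given information: angle D = angle M = 47 degrees, angle E = angle N = 54 degrees, and EF = NO = 14
This is not SSS or HL: SSS requires all three pairs of sides, but we don't have that. HL only applies to right triangles with matching hypotenuse and leg.
The correct criterion is AAS. Two pairs of corresponding angles and a non-included side are equal (Angle-Angle-Side).

AAS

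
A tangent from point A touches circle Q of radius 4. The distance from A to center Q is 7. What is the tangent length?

tangent = √(d² - r²) = √(7² - 4²) = √(49 - 16) = √33 = sqrt(33)

sqrt(33)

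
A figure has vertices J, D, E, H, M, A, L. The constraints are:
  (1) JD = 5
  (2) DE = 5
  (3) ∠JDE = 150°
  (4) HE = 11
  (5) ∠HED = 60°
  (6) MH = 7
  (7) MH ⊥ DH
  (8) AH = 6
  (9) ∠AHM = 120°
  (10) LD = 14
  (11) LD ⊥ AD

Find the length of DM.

Step 1: By the law of cosines on triangle DEH: DH² = 5² + 11² − 2·5·11·cos(60°) = 91, so DH = √91.
Step 2: By the law of cosines on triangle DHM: DM² = √91² + 7² − 2·√91·7·cos(90°) = 140, so DM = 2·√35.

Therefore, the length of DM = 2·√35.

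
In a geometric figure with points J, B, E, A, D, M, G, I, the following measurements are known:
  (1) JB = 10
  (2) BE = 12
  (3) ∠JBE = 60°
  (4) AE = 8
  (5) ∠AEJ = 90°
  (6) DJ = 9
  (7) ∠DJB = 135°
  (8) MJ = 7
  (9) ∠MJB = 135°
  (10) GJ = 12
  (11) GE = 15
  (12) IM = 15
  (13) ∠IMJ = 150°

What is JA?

Step 1: By the law of cosines on triangle EBJ: EJ² = 12² + 10² − 2·12·10·cos(60°) = 124, so EJ = 2·√31.
Step 2: By the law of cosines on triangle JEA: JA² = (2·√31)² + 8² − 2·2·√31·8·cos(90°) = 188, so JA = 2·√47.

Therefore, the length of JA = 2·√47.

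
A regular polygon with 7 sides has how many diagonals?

Total line segments between 7 vertices = C(7,2) = 21.
Subtract the 7 sides: 21 - 7 = 14 diagonals.

14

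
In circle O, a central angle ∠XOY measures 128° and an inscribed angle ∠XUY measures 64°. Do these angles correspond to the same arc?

By the inscribed angle theorem, if both angles subtend the same arc, the inscribed angle must be half the central angle.
Half of 128° = 64°, which equals the given inscribed angle of 64°.
Therefore, yes, they correspond to the same arc.

Yes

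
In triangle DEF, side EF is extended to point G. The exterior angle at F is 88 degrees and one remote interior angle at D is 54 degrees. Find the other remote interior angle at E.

By the exterior angle theorem: exterior angle = sum of remote interior angles.
88 = 54 + angle E
angle E = 88 - 54 = 34 degrees

34 degrees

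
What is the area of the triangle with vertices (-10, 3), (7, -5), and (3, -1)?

Using the Shoelace formula for a triangle:
Area = (1/2)|x0(y1 - y2) + x1(y2 - y0) + x2(y0 - y1)|
Area = (1/2)|-10(-5 - -1) + 7(-1 - 3) + 3(3 - -5)|
Area = (1/2)|40 + -28 + 24|
Area = (1/2)|36|
Area = (1/2)(36)
Area = 18

18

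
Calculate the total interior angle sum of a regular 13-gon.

The sum of interior angles of an n-sided polygon is (n - 2) * 180.
For n = 13: (13 - 2) * 180 = 11 * 180 = 1980 degrees.

1980 degrees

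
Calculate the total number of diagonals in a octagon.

The number of diagonals in an n-gon is n(n - 3)/2.
For n = 8: 8(8 - 3)/2 = 8 × 5 / 2 = 20.

20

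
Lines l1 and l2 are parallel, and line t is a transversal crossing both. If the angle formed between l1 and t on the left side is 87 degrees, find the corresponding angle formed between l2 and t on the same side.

Corresponding angles are equal: 87 degrees.

87 degrees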